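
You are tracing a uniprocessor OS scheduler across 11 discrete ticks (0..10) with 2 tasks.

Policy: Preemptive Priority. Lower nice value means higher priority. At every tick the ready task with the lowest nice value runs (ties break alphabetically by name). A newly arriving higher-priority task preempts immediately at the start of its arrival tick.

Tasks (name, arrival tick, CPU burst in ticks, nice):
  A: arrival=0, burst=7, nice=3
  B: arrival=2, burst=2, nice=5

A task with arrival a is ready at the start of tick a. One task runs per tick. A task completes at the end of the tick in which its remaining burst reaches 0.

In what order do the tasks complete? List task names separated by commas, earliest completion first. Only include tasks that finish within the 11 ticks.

completion order = A, B

t=0: ready={A} → run A
t=1: ready={A} → run A
t=2: ready={A,B} → run A
t=3: ready={A,B} → run A
t=4: ready={A,B} → run A
t=5: ready={A,B} → run A
t=6: ready={A,B} → run A
t=7: ready={B} → run B
t=8: ready={B} → run B
t=9: (idle)
t=10: (idle)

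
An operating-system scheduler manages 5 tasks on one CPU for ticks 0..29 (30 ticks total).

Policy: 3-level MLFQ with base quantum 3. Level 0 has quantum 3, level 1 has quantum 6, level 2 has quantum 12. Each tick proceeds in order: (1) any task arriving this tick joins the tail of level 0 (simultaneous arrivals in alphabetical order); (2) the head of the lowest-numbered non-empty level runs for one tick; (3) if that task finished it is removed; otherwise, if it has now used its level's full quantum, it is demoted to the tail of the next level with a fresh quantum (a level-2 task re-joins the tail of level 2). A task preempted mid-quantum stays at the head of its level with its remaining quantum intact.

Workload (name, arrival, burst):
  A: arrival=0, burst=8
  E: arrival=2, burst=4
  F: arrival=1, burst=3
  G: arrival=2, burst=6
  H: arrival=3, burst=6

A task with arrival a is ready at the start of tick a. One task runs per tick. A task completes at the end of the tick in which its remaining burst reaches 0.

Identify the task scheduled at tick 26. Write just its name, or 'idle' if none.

running at tick 26 = H

t=0: L0/L1/L2 = A/-/- → run A
t=1: L0/L1/L2 = AF/-/- → run A
t=2: L0/L1/L2 = AFEG/-/- → run A
t=3: L0/L1/L2 = FEGH/A/- → run F
t=4: L0/L1/L2 = FEGH/A/- → run F
t=5: L0/L1/L2 = FEGH/A/- → run F
t=6: L0/L1/L2 = EGH/A/- → run E
t=7: L0/L1/L2 = EGH/A/- → run E
t=8: L0/L1/L2 = EGH/A/- → run E
t=9: L0/L1/L2 = GH/AE/- → run G
t=10: L0/L1/L2 = GH/AE/- → run G
t=11: L0/L1/L2 = GH/AE/- → run G
t=12: L0/L1/L2 = H/AEG/- → run H
t=13: L0/L1/L2 = H/AEG/- → run H
t=14: L0/L1/L2 = H/AEG/- → run H
t=15: L0/L1/L2 = -/AEGH/- → run A
t=16: L0/L1/L2 = -/AEGH/- → run A
t=17: L0/L1/L2 = -/AEGH/- → run A
t=18: L0/L1/L2 = -/AEGH/- → run A
t=19: L0/L1/L2 = -/AEGH/- → run A
t=20: L0/L1/L2 = -/EGH/- → run E
t=21: L0/L1/L2 = -/GH/- → run G
t=22: L0/L1/L2 = -/GH/- → run G
t=23: L0/L1/L2 = -/GH/- → run G
t=24: L0/L1/L2 = -/H/- → run H
t=25: L0/L1/L2 = -/H/- → run H
t=26: L0/L1/L2 = -/H/- → run H
t=27: (idle)
t=28: (idle)
t=29: (idle)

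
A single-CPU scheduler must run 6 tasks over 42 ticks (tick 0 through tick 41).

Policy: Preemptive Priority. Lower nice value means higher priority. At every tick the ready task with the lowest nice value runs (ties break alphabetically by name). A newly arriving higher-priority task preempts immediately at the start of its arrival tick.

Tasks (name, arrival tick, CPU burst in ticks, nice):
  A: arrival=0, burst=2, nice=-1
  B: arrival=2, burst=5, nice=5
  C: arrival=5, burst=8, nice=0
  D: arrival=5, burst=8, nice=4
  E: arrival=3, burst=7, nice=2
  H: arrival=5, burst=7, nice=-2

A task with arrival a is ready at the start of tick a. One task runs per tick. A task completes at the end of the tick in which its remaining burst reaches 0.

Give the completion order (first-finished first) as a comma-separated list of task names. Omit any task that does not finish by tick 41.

t=0: ready={A} → run A
t=1: ready={A} → run A
t=2: ready={B} → run B
t=3: ready={B,E} → run E
t=4: ready={B,E} → run E
t=5: ready={B,C,D,E,H} → run H
t=6: ready={B,C,D,E,H} → run H
t=7: ready={B,C,D,E,H} → run H
t=8: ready={B,C,D,E,H} → run H
t=9: ready={B,C,D,E,H} → run H
t=10: ready={B,C,D,E,H} → run H
t=11: ready={B,C,D,E,H} → run H
t=12: ready={B,C,D,E} → run C
t=13: ready={B,C,D,E} → run C
t=14: ready={B,C,D,E} → run C
t=15: ready={B,C,D,E} → run C
t=16: ready={B,C,D,E} → run C
t=17: ready={B,C,D,E} → run C
t=18: ready={B,C,D,E} → run C
t=19: ready={B,C,D,E} → run C
t=20: ready={B,D,E} → run E
t=21: ready={B,D,E} → run E
t=22: ready={B,D,E} → run E
t=23: ready={B,D,E} → run E
t=24: ready={B,D,E} → run E
t=25: ready={B,D} → run D
t=26: ready={B,D} → run D
t=27: ready={B,D} → run D
t=28: ready={B,D} → run D
t=29: ready={B,D} → run D
t=30: ready={B,D} → run D
t=31: ready={B,D} → run D
t=32: ready={B,D} → run D
t=33: ready={B} → run B
t=34: ready={B} → run B
t=35: ready={B} → run B
t=36: ready={B} → run B
t=37: (idle)
t=38: (idle)
t=39: (idle)
t=40: (idle)
t=41: (idle)

completion order = A, H, C, E, D, B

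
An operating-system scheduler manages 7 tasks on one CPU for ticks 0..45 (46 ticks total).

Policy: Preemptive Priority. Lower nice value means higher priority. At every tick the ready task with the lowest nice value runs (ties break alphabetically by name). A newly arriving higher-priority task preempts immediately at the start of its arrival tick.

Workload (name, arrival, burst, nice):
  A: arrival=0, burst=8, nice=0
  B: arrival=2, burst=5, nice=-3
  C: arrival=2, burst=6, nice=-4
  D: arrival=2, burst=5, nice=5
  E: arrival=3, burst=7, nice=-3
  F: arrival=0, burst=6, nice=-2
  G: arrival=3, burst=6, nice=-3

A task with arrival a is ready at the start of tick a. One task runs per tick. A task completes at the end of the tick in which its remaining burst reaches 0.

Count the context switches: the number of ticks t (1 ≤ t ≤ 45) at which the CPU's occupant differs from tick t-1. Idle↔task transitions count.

context switches = 8

t=0: ready={A,F} → run F
t=1: ready={A,F} → run F
t=2: ready={A,B,C,D,F} → run C
t=3: ready={A,B,C,D,E,F,G} → run C
t=4: ready={A,B,C,D,E,F,G} → run C
t=5: ready={A,B,C,D,E,F,G} → run C
t=6: ready={A,B,C,D,E,F,G} → run C
t=7: ready={A,B,C,D,E,F,G} → run C
t=8: ready={A,B,D,E,F,G} → run B
t=9: ready={A,B,D,E,F,G} → run B
t=10: ready={A,B,D,E,F,G} → run B
t=11: ready={A,B,D,E,F,G} → run B
t=12: ready={A,B,D,E,F,G} → run B
t=13: ready={A,D,E,F,G} → run E
t=14: ready={A,D,E,F,G} → run E
t=15: ready={A,D,E,F,G} → run E
t=16: ready={A,D,E,F,G} → run E
t=17: ready={A,D,E,F,G} → run E
t=18: ready={A,D,E,F,G} → run E
t=19: ready={A,D,E,F,G} → run E
t=20: ready={A,D,F,G} → run G
t=21: ready={A,D,F,G} → run G
t=22: ready={A,D,F,G} → run G
t=23: ready={A,D,F,G} → run G
t=24: ready={A,D,F,G} → run G
t=25: ready={A,D,F,G} → run G
t=26: ready={A,D,F} → run F
t=27: ready={A,D,F} → run F
t=28: ready={A,D,F} → run F
t=29: ready={A,D,F} → run F
t=30: ready={A,D} → run A
t=31: ready={A,D} → run A
t=32: ready={A,D} → run A
t=33: ready={A,D} → run A
t=34: ready={A,D} → run A
t=35: ready={A,D} → run A
t=36: ready={A,D} → run A
t=37: ready={A,D} → run A
t=38: ready={D} → run D
t=39: ready={D} → run D
t=40: ready={D} → run D
t=41: ready={D} → run D
t=42: ready={D} → run D
t=43: (idle)
t=44: (idle)
t=45: (idle)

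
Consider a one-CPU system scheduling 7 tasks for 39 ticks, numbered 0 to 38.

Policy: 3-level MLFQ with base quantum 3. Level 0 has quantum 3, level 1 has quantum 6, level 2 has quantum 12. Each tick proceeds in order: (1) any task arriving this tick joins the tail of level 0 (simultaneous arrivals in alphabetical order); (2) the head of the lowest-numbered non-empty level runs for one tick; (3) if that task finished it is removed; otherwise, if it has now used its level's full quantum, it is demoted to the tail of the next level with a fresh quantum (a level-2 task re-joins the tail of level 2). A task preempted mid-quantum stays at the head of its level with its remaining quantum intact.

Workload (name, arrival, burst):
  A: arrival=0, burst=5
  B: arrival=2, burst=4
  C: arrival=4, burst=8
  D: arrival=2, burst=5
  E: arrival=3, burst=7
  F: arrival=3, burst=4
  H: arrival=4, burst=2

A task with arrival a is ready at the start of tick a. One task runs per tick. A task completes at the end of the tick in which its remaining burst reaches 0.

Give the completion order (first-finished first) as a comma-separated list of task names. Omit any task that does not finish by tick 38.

t=0: L0/L1/L2 = A/-/- → run A
t=1: L0/L1/L2 = A/-/- → run A
t=2: L0/L1/L2 = ABD/-/- → run A
t=3: L0/L1/L2 = BDEF/A/- → run B
t=4: L0/L1/L2 = BDEFCH/A/- → run B
t=5: L0/L1/L2 = BDEFCH/A/- → run B
t=6: L0/L1/L2 = DEFCH/AB/- → run D
t=7: L0/L1/L2 = DEFCH/AB/- → run D
t=8: L0/L1/L2 = DEFCH/AB/- → run D
t=9: L0/L1/L2 = EFCH/ABD/- → run E
t=10: L0/L1/L2 = EFCH/ABD/- → run E
t=11: L0/L1/L2 = EFCH/ABD/- → run E
t=12: L0/L1/L2 = FCH/ABDE/- → run F
t=13: L0/L1/L2 = FCH/ABDE/- → run F
t=14: L0/L1/L2 = FCH/ABDE/- → run F
t=15: L0/L1/L2 = CH/ABDEF/- → run C
t=16: L0/L1/L2 = CH/ABDEF/- → run C
t=17: L0/L1/L2 = CH/ABDEF/- → run C
t=18: L0/L1/L2 = H/ABDEFC/- → run H
t=19: L0/L1/L2 = H/ABDEFC/- → run H
t=20: L0/L1/L2 = -/ABDEFC/- → run A
t=21: L0/L1/L2 = -/ABDEFC/- → run A
t=22: L0/L1/L2 = -/BDEFC/- → run B
t=23: L0/L1/L2 = -/DEFC/- → run D
t=24: L0/L1/L2 = -/DEFC/- → run D
t=25: L0/L1/L2 = -/EFC/- → run E
t=26: L0/L1/L2 = -/EFC/- → run E
t=27: L0/L1/L2 = -/EFC/- → run E
t=28: L0/L1/L2 = -/EFC/- → run E
t=29: L0/L1/L2 = -/FC/- → run F
t=30: L0/L1/L2 = -/C/- → run C
t=31: L0/L1/L2 = -/C/- → run C
t=32: L0/L1/L2 = -/C/- → run C
t=33: L0/L1/L2 = -/C/- → run C
t=34: L0/L1/L2 = -/C/- → run C
t=35: (idle)
t=36: (idle)
t=37: (idle)
t=38: (idle)

completion order = H, A, B, D, E, F, C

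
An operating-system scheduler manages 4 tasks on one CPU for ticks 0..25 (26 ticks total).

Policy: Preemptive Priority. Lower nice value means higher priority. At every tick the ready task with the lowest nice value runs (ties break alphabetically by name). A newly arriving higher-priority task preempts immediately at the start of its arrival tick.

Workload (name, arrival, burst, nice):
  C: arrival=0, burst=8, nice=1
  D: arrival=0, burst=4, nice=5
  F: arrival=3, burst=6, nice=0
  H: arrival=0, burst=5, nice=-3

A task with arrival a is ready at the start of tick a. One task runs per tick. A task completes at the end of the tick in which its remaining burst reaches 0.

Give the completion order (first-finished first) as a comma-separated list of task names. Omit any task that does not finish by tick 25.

completion order = H, F, C, D

t=0: ready={C,D,H} → run H
t=1: ready={C,D,H} → run H
t=2: ready={C,D,H} → run H
t=3: ready={C,D,F,H} → run H
t=4: ready={C,D,F,H} → run H
t=5: ready={C,D,F} → run F
t=6: ready={C,D,F} → run F
t=7: ready={C,D,F} → run F
t=8: ready={C,D,F} → run F
t=9: ready={C,D,F} → run F
t=10: ready={C,D,F} → run F
t=11: ready={C,D} → run C
t=12: ready={C,D} → run C
t=13: ready={C,D} → run C
t=14: ready={C,D} → run C
t=15: ready={C,D} → run C
t=16: ready={C,D} → run C
t=17: ready={C,D} → run C
t=18: ready={C,D} → run C
t=19: ready={D} → run D
t=20: ready={D} → run D
t=21: ready={D} → run D
t=22: ready={D} → run D
t=23: (idle)
t=24: (idle)
t=25: (idle)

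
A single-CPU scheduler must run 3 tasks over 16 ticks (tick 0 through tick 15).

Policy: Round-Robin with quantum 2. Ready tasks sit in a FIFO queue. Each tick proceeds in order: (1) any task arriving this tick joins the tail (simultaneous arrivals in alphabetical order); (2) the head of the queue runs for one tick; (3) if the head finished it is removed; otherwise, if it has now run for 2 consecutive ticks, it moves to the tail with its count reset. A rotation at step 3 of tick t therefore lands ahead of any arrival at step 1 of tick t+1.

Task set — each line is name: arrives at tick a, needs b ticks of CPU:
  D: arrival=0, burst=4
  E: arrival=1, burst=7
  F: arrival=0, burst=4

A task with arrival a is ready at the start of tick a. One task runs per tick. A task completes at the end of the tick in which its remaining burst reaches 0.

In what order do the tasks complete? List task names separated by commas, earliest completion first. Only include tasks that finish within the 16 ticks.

completion order = D, F, E

t=0: queue=[D,F] q_used=0 → run D
t=1: queue=[D,F,E] q_used=1 → run D
t=2: queue=[F,E,D] q_used=0 → run F
t=3: queue=[F,E,D] q_used=1 → run F
t=4: queue=[E,D,F] q_used=0 → run E
t=5: queue=[E,D,F] q_used=1 → run E
t=6: queue=[D,F,E] q_used=0 → run D
t=7: queue=[D,F,E] q_used=1 → run D
t=8: queue=[F,E] q_used=0 → run F
t=9: queue=[F,E] q_used=1 → run F
t=10: queue=[E] q_used=0 → run E
t=11: queue=[E] q_used=1 → run E
t=12: queue=[E] q_used=0 → run E
t=13: queue=[E] q_used=1 → run E
t=14: queue=[E] q_used=0 → run E
t=15: (idle)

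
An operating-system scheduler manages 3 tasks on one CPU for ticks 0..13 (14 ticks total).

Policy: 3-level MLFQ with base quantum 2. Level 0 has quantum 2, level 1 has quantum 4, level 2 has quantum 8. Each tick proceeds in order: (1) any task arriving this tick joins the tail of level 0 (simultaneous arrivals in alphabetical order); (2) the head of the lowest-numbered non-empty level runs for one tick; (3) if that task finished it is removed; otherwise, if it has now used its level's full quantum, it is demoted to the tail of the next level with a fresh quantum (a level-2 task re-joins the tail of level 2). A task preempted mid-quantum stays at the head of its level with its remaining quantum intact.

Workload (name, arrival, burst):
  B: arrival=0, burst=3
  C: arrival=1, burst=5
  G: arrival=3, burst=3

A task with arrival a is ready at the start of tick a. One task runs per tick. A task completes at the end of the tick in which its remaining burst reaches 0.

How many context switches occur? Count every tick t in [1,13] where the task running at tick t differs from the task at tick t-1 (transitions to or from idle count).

t=0: L0/L1/L2 = B/-/- → run B
t=1: L0/L1/L2 = BC/-/- → run B
t=2: L0/L1/L2 = C/B/- → run C
t=3: L0/L1/L2 = CG/B/- → run C
t=4: L0/L1/L2 = G/BC/- → run G
t=5: L0/L1/L2 = G/BC/- → run G
t=6: L0/L1/L2 = -/BCG/- → run B
t=7: L0/L1/L2 = -/CG/- → run C
t=8: L0/L1/L2 = -/CG/- → run C
t=9: L0/L1/L2 = -/CG/- → run C
t=10: L0/L1/L2 = -/G/- → run G
t=11: (idle)
t=12: (idle)
t=13: (idle)

context switches = 6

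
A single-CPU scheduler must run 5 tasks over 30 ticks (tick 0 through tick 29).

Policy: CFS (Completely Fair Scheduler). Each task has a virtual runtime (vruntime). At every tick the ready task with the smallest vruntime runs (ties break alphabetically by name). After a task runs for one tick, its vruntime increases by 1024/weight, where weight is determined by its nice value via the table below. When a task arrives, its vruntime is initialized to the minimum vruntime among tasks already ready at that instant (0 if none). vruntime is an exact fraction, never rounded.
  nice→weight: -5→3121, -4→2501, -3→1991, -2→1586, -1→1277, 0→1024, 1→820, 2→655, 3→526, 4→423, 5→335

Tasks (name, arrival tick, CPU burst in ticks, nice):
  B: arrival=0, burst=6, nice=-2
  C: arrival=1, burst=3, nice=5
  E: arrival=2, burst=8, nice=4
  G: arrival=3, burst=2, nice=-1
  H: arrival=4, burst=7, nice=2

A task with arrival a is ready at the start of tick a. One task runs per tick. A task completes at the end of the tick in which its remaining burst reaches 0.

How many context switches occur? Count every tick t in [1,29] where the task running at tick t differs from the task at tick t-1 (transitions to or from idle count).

t=0: vr[B=0] → run B
t=1: vr[B=512/793 C=512/793] → run B
t=2: vr[B=1024/793 C=512/793 E=512/793] → run C
t=3: vr[B=1024/793 C=983552/265655 E=512/793 G=512/793] → run E
t=4: vr[B=1024/793 C=983552/265655 E=1028608/335439 G=512/793 H=512/793] → run G
t=5: vr[B=1024/793 C=983552/265655 E=1028608/335439 G=1465856/1012661 H=512/793] → run H
t=6: vr[B=1024/793 C=983552/265655 E=1028608/335439 G=1465856/1012661 H=1147392/519415] → run B
t=7: vr[B=1536/793 C=983552/265655 E=1028608/335439 G=1465856/1012661 H=1147392/519415] → run G
t=8: vr[B=1536/793 C=983552/265655 E=1028608/335439 H=1147392/519415] → run B
t=9: vr[B=2048/793 C=983552/265655 E=1028608/335439 H=1147392/519415] → run H
t=10: vr[B=2048/793 C=983552/265655 E=1028608/335439 H=1959424/519415] → run B
t=11: vr[B=2560/793 C=983552/265655 E=1028608/335439 H=1959424/519415] → run E
t=12: vr[B=2560/793 C=983552/265655 E=1840640/335439 H=1959424/519415] → run B
t=13: vr[C=983552/265655 E=1840640/335439 H=1959424/519415] → run C
t=14: vr[C=1795584/265655 E=1840640/335439 H=1959424/519415] → run H
t=15: vr[C=1795584/265655 E=1840640/335439 H=2771456/519415] → run H
t=16: vr[C=1795584/265655 E=1840640/335439 H=3583488/519415] → run E
t=17: vr[C=1795584/265655 E=884224/111813 H=3583488/519415] → run C
t=18: vr[E=884224/111813 H=3583488/519415] → run H
t=19: vr[E=884224/111813 H=879104/103883] → run E
t=20: vr[E=3464704/335439 H=879104/103883] → run H
t=21: vr[E=3464704/335439 H=5207552/519415] → run H
t=22: vr[E=3464704/335439] → run E
t=23: vr[E=4276736/335439] → run E
t=24: vr[E=1696256/111813] → run E
t=25: vr[E=5900800/335439] → run E
t=26: (idle)
t=27: (idle)
t=28: (idle)
t=29: (idle)

context switches = 20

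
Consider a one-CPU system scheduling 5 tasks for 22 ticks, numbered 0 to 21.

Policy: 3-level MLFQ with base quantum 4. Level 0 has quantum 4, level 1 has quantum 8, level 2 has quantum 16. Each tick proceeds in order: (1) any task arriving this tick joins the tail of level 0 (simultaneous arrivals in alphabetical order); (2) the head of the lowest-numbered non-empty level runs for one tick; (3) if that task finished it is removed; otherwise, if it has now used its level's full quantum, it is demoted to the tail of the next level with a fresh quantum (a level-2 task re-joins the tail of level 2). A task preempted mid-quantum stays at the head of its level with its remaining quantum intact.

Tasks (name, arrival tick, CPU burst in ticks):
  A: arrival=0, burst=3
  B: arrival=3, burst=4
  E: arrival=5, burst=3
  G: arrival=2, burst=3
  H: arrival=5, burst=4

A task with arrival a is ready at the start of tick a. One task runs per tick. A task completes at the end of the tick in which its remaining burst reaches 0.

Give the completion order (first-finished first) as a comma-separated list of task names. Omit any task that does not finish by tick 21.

completion order = A, G, B, E, H

t=0: L0/L1/L2 = A/-/- → run A
t=1: L0/L1/L2 = A/-/- → run A
t=2: L0/L1/L2 = AG/-/- → run A
t=3: L0/L1/L2 = GB/-/- → run G
t=4: L0/L1/L2 = GB/-/- → run G
t=5: L0/L1/L2 = GBEH/-/- → run G
t=6: L0/L1/L2 = BEH/-/- → run B
t=7: L0/L1/L2 = BEH/-/- → run B
t=8: L0/L1/L2 = BEH/-/- → run B
t=9: L0/L1/L2 = BEH/-/- → run B
t=10: L0/L1/L2 = EH/-/- → run E
t=11: L0/L1/L2 = EH/-/- → run E
t=12: L0/L1/L2 = EH/-/- → run E
t=13: L0/L1/L2 = H/-/- → run H
t=14: L0/L1/L2 = H/-/- → run H
t=15: L0/L1/L2 = H/-/- → run H
t=16: L0/L1/L2 = H/-/- → run H
t=17: (idle)
t=18: (idle)
t=19: (idle)
t=20: (idle)
t=21: (idle)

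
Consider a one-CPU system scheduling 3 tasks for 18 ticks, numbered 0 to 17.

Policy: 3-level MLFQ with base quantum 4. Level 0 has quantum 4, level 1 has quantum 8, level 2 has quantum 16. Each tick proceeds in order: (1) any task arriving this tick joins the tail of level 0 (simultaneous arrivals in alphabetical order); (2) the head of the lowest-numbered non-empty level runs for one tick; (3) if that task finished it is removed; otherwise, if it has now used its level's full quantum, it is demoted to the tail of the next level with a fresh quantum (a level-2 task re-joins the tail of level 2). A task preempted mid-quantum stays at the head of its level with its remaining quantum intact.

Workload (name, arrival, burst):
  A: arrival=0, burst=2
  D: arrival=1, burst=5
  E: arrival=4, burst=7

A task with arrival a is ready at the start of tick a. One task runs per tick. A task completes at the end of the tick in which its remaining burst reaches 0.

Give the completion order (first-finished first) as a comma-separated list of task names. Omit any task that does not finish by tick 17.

t=0: L0/L1/L2 = A/-/- → run A
t=1: L0/L1/L2 = AD/-/- → run A
t=2: L0/L1/L2 = D/-/- → run D
t=3: L0/L1/L2 = D/-/- → run D
t=4: L0/L1/L2 = DE/-/- → run D
t=5: L0/L1/L2 = DE/-/- → run D
t=6: L0/L1/L2 = E/D/- → run E
t=7: L0/L1/L2 = E/D/- → run E
t=8: L0/L1/L2 = E/D/- → run E
t=9: L0/L1/L2 = E/D/- → run E
t=10: L0/L1/L2 = -/DE/- → run D
t=11: L0/L1/L2 = -/E/- → run E
t=12: L0/L1/L2 = -/E/- → run E
t=13: L0/L1/L2 = -/E/- → run E
t=14: (idle)
t=15: (idle)
t=16: (idle)
t=17: (idle)

completion order = A, D, E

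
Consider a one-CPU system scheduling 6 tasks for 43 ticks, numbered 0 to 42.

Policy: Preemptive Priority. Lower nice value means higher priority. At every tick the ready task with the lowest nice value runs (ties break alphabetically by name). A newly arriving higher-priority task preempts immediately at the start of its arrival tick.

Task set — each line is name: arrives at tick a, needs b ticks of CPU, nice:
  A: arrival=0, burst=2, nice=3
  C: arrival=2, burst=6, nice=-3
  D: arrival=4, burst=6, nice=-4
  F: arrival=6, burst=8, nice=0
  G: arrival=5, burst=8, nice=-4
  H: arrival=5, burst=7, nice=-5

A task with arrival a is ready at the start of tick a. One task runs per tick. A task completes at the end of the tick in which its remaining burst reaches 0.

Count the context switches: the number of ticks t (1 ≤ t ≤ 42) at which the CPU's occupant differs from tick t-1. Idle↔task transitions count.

t=0: ready={A} → run A
t=1: ready={A} → run A
t=2: ready={C} → run C
t=3: ready={C} → run C
t=4: ready={C,D} → run D
t=5: ready={C,D,G,H} → run H
t=6: ready={C,D,F,G,H} → run H
t=7: ready={C,D,F,G,H} → run H
t=8: ready={C,D,F,G,H} → run H
t=9: ready={C,D,F,G,H} → run H
t=10: ready={C,D,F,G,H} → run H
t=11: ready={C,D,F,G,H} → run H
t=12: ready={C,D,F,G} → run D
t=13: ready={C,D,F,G} → run D
t=14: ready={C,D,F,G} → run D
t=15: ready={C,D,F,G} → run D
t=16: ready={C,D,F,G} → run D
t=17: ready={C,F,G} → run G
t=18: ready={C,F,G} → run G
t=19: ready={C,F,G} → run G
t=20: ready={C,F,G} → run G
t=21: ready={C,F,G} → run G
t=22: ready={C,F,G} → run G
t=23: ready={C,F,G} → run G
t=24: ready={C,F,G} → run G
t=25: ready={C,F} → run C
t=26: ready={C,F} → run C
t=27: ready={C,F} → run C
t=28: ready={C,F} → run C
t=29: ready={F} → run F
t=30: ready={F} → run F
t=31: ready={F} → run F
t=32: ready={F} → run F
t=33: ready={F} → run F
t=34: ready={F} → run F
t=35: ready={F} → run F
t=36: ready={F} → run F
t=37: (idle)
t=38: (idle)
t=39: (idle)
t=40: (idle)
t=41: (idle)
t=42: (idle)

context switches = 8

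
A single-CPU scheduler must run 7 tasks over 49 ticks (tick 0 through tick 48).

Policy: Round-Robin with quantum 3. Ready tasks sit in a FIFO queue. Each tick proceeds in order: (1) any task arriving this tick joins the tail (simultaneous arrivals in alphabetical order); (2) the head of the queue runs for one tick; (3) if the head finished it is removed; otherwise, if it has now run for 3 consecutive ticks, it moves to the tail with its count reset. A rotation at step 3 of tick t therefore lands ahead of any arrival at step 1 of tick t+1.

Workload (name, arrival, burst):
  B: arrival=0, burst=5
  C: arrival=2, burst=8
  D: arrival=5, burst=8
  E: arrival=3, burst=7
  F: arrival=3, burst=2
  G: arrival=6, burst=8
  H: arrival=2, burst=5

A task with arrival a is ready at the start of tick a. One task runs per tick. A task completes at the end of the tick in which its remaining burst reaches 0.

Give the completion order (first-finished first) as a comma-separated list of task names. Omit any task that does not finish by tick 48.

t=0: queue=[B] q_used=0 → run B
t=1: queue=[B] q_used=1 → run B
t=2: queue=[B,C,H] q_used=2 → run B
t=3: queue=[C,H,B,E,F] q_used=0 → run C
t=4: queue=[C,H,B,E,F] q_used=1 → run C
t=5: queue=[C,H,B,E,F,D] q_used=2 → run C
t=6: queue=[H,B,E,F,D,C,G] q_used=0 → run H
t=7: queue=[H,B,E,F,D,C,G] q_used=1 → run H
t=8: queue=[H,B,E,F,D,C,G] q_used=2 → run H
t=9: queue=[B,E,F,D,C,G,H] q_used=0 → run B
t=10: queue=[B,E,F,D,C,G,H] q_used=1 → run B
t=11: queue=[E,F,D,C,G,H] q_used=0 → run E
t=12: queue=[E,F,D,C,G,H] q_used=1 → run E
t=13: queue=[E,F,D,C,G,H] q_used=2 → run E
t=14: queue=[F,D,C,G,H,E] q_used=0 → run F
t=15: queue=[F,D,C,G,H,E] q_used=1 → run F
t=16: queue=[D,C,G,H,E] q_used=0 → run D
t=17: queue=[D,C,G,H,E] q_used=1 → run D
t=18: queue=[D,C,G,H,E] q_used=2 → run D
t=19: queue=[C,G,H,E,D] q_used=0 → run C
t=20: queue=[C,G,H,E,D] q_used=1 → run C
t=21: queue=[C,G,H,E,D] q_used=2 → run C
t=22: queue=[G,H,E,D,C] q_used=0 → run G
t=23: queue=[G,H,E,D,C] q_used=1 → run G
t=24: queue=[G,H,E,D,C] q_used=2 → run G
t=25: queue=[H,E,D,C,G] q_used=0 → run H
t=26: queue=[H,E,D,C,G] q_used=1 → run H
t=27: queue=[E,D,C,G] q_used=0 → run E
t=28: queue=[E,D,C,G] q_used=1 → run E
t=29: queue=[E,D,C,G] q_used=2 → run E
t=30: queue=[D,C,G,E] q_used=0 → run D
t=31: queue=[D,C,G,E] q_used=1 → run D
t=32: queue=[D,C,G,E] q_used=2 → run D
t=33: queue=[C,G,E,D] q_used=0 → run C
t=34: queue=[C,G,E,D] q_used=1 → run C
t=35: queue=[G,E,D] q_used=0 → run G
t=36: queue=[G,E,D] q_used=1 → run G
t=37: queue=[G,E,D] q_used=2 → run G
t=38: queue=[E,D,G] q_used=0 → run E
t=39: queue=[D,G] q_used=0 → run D
t=40: queue=[D,G] q_used=1 → run D
t=41: queue=[G] q_used=0 → run G
t=42: queue=[G] q_used=1 → run G
t=43: (idle)
t=44: (idle)
t=45: (idle)
t=46: (idle)
t=47: (idle)
t=48: (idle)

completion order = B, F, H, C, E, D, G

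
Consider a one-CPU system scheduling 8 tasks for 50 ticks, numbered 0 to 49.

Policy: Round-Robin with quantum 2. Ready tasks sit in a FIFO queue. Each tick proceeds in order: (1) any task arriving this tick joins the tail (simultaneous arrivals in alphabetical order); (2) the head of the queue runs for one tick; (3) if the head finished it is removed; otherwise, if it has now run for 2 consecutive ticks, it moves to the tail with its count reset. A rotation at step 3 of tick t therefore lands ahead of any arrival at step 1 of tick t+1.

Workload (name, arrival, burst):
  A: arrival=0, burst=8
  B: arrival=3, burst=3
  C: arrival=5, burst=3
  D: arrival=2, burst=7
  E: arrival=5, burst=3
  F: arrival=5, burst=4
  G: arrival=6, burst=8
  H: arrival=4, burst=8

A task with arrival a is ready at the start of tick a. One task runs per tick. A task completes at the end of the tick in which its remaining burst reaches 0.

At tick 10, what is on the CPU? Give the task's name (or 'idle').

running at tick 10 = H

t=0: queue=[A] q_used=0 → run A
t=1: queue=[A] q_used=1 → run A
t=2: queue=[A,D] q_used=0 → run A
t=3: queue=[A,D,B] q_used=1 → run A
t=4: queue=[D,B,A,H] q_used=0 → run D
t=5: queue=[D,B,A,H,C,E,F] q_used=1 → run D
t=6: queue=[B,A,H,C,E,F,D,G] q_used=0 → run B
t=7: queue=[B,A,H,C,E,F,D,G] q_used=1 → run B
t=8: queue=[A,H,C,E,F,D,G,B] q_used=0 → run A
t=9: queue=[A,H,C,E,F,D,G,B] q_used=1 → run A
t=10: queue=[H,C,E,F,D,G,B,A] q_used=0 → run H
t=11: queue=[H,C,E,F,D,G,B,A] q_used=1 → run H
t=12: queue=[C,E,F,D,G,B,A,H] q_used=0 → run C
t=13: queue=[C,E,F,D,G,B,A,H] q_used=1 → run C
t=14: queue=[E,F,D,G,B,A,H,C] q_used=0 → run E
t=15: queue=[E,F,D,G,B,A,H,C] q_used=1 → run E
t=16: queue=[F,D,G,B,A,H,C,E] q_used=0 → run F
t=17: queue=[F,D,G,B,A,H,C,E] q_used=1 → run F
t=18: queue=[D,G,B,A,H,C,E,F] q_used=0 → run D
t=19: queue=[D,G,B,A,H,C,E,F] q_used=1 → run D
t=20: queue=[G,B,A,H,C,E,F,D] q_used=0 → run G
t=21: queue=[G,B,A,H,C,E,F,D] q_used=1 → run G
t=22: queue=[B,A,H,C,E,F,D,G] q_used=0 → run B
t=23: queue=[A,H,C,E,F,D,G] q_used=0 → run A
t=24: queue=[A,H,C,E,F,D,G] q_used=1 → run A
t=25: queue=[H,C,E,F,D,G] q_used=0 → run H
t=26: queue=[H,C,E,F,D,G] q_used=1 → run H
t=27: queue=[C,E,F,D,G,H] q_used=0 → run C
t=28: queue=[E,F,D,G,H] q_used=0 → run E
t=29: queue=[F,D,G,H] q_used=0 → run F
t=30: queue=[F,D,G,H] q_used=1 → run F
t=31: queue=[D,G,H] q_used=0 → run D
t=32: queue=[D,G,H] q_used=1 → run D
t=33: queue=[G,H,D] q_used=0 → run G
t=34: queue=[G,H,D] q_used=1 → run G
t=35: queue=[H,D,G] q_used=0 → run H
t=36: queue=[H,D,G] q_used=1 → run H
t=37: queue=[D,G,H] q_used=0 → run D
t=38: queue=[G,H] q_used=0 → run G
t=39: queue=[G,H] q_used=1 → run G
t=40: queue=[H,G] q_used=0 → run H
t=41: queue=[H,G] q_used=1 → run H
t=42: queue=[G] q_used=0 → run G
t=43: queue=[G] q_used=1 → run G
t=44: (idle)
t=45: (idle)
t=46: (idle)
t=47: (idle)
t=48: (idle)
t=49: (idle)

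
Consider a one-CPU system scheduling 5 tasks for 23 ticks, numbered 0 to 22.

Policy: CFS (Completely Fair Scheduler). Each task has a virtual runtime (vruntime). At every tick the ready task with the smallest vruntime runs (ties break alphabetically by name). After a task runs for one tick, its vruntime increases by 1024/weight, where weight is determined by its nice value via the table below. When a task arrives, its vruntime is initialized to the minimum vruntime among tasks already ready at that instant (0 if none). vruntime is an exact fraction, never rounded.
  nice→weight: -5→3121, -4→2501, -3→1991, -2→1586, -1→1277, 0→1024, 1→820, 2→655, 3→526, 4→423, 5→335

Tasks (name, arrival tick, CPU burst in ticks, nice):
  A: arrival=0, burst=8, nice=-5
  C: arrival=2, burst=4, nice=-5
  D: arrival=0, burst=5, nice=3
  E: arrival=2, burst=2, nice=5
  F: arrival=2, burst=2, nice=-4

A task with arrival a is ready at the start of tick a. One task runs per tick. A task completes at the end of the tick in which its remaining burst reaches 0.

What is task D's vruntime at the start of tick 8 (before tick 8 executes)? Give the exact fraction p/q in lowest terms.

t=0: vr[A=0 D=0] → run A
t=1: vr[A=1024/3121 D=0] → run D
t=2: vr[A=1024/3121 C=1024/3121 D=512/263 E=1024/3121 F=1024/3121] → run A
t=3: vr[A=2048/3121 C=1024/3121 D=512/263 E=1024/3121 F=1024/3121] → run C
t=4: vr[A=2048/3121 C=2048/3121 D=512/263 E=1024/3121 F=1024/3121] → run E
t=5: vr[A=2048/3121 C=2048/3121 D=512/263 E=3538944/1045535 F=1024/3121] → run F
t=6: vr[A=2048/3121 C=2048/3121 D=512/263 E=3538944/1045535 F=5756928/7805621] → run A
t=7: vr[A=3072/3121 C=2048/3121 D=512/263 E=3538944/1045535 F=5756928/7805621] → run C
t=8: vr[A=3072/3121 C=3072/3121 D=512/263 E=3538944/1045535 F=5756928/7805621] → run F
t=9: vr[A=3072/3121 C=3072/3121 D=512/263 E=3538944/1045535] → run A
t=10: vr[A=4096/3121 C=3072/3121 D=512/263 E=3538944/1045535] → run C
t=11: vr[A=4096/3121 C=4096/3121 D=512/263 E=3538944/1045535] → run A
t=12: vr[A=5120/3121 C=4096/3121 D=512/263 E=3538944/1045535] → run C
t=13: vr[A=5120/3121 D=512/263 E=3538944/1045535] → run A
t=14: vr[A=6144/3121 D=512/263 E=3538944/1045535] → run D
t=15: vr[A=6144/3121 D=1024/263 E=3538944/1045535] → run A
t=16: vr[A=7168/3121 D=1024/263 E=3538944/1045535] → run A
t=17: vr[D=1024/263 E=3538944/1045535] → run E
t=18: vr[D=1024/263] → run D
t=19: vr[D=1536/263] → run D
t=20: vr[D=2048/263] → run D
t=21: (idle)
t=22: (idle)

vruntime(D, start of tick 8) = 512/263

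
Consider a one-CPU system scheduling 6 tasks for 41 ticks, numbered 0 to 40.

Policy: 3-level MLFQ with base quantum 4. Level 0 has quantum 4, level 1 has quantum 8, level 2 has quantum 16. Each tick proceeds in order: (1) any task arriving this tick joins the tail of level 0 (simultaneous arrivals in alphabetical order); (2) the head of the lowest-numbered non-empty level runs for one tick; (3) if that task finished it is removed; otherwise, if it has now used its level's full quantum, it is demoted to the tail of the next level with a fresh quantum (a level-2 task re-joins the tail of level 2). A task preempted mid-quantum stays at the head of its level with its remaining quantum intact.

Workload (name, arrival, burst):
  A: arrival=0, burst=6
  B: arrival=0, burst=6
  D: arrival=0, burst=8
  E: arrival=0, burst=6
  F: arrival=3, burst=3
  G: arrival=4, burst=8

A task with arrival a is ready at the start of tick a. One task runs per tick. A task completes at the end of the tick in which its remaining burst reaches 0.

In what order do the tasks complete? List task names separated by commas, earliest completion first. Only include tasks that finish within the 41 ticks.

t=0: L0/L1/L2 = ABDE/-/- → run A
t=1: L0/L1/L2 = ABDE/-/- → run A
t=2: L0/L1/L2 = ABDE/-/- → run A
t=3: L0/L1/L2 = ABDEF/-/- → run A
t=4: L0/L1/L2 = BDEFG/A/- → run B
t=5: L0/L1/L2 = BDEFG/A/- → run B
t=6: L0/L1/L2 = BDEFG/A/- → run B
t=7: L0/L1/L2 = BDEFG/A/- → run B
t=8: L0/L1/L2 = DEFG/AB/- → run D
t=9: L0/L1/L2 = DEFG/AB/- → run D
t=10: L0/L1/L2 = DEFG/AB/- → run D
t=11: L0/L1/L2 = DEFG/AB/- → run D
t=12: L0/L1/L2 = EFG/ABD/- → run E
t=13: L0/L1/L2 = EFG/ABD/- → run E
t=14: L0/L1/L2 = EFG/ABD/- → run E
t=15: L0/L1/L2 = EFG/ABD/- → run E
t=16: L0/L1/L2 = FG/ABDE/- → run F
t=17: L0/L1/L2 = FG/ABDE/- → run F
t=18: L0/L1/L2 = FG/ABDE/- → run F
t=19: L0/L1/L2 = G/ABDE/- → run G
t=20: L0/L1/L2 = G/ABDE/- → run G
t=21: L0/L1/L2 = G/ABDE/- → run G
t=22: L0/L1/L2 = G/ABDE/- → run G
t=23: L0/L1/L2 = -/ABDEG/- → run A
t=24: L0/L1/L2 = -/ABDEG/- → run A
t=25: L0/L1/L2 = -/BDEG/- → run B
t=26: L0/L1/L2 = -/BDEG/- → run B
t=27: L0/L1/L2 = -/DEG/- → run D
t=28: L0/L1/L2 = -/DEG/- → run D
t=29: L0/L1/L2 = -/DEG/- → run D
t=30: L0/L1/L2 = -/DEG/- → run D
t=31: L0/L1/L2 = -/EG/- → run E
t=32: L0/L1/L2 = -/EG/- → run E
t=33: L0/L1/L2 = -/G/- → run G
t=34: L0/L1/L2 = -/G/- → run G
t=35: L0/L1/L2 = -/G/- → run G
t=36: L0/L1/L2 = -/G/- → run G
t=37: (idle)
t=38: (idle)
t=39: (idle)
t=40: (idle)

completion order = F, A, B, D, E, G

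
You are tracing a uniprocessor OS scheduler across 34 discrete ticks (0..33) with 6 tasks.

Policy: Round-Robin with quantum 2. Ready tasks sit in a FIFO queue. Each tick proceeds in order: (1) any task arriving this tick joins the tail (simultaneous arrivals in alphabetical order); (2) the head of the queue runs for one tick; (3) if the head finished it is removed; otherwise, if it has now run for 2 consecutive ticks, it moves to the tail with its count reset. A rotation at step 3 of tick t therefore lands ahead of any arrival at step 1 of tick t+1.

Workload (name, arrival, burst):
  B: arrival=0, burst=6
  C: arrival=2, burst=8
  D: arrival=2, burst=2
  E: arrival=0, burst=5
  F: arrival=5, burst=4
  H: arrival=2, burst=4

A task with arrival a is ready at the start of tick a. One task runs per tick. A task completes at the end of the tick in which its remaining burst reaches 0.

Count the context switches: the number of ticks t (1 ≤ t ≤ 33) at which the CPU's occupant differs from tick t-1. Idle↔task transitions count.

t=0: queue=[B,E] q_used=0 → run B
t=1: queue=[B,E] q_used=1 → run B
t=2: queue=[E,B,C,D,H] q_used=0 → run E
t=3: queue=[E,B,C,D,H] q_used=1 → run E
t=4: queue=[B,C,D,H,E] q_used=0 → run B
t=5: queue=[B,C,D,H,E,F] q_used=1 → run B
t=6: queue=[C,D,H,E,F,B] q_used=0 → run C
t=7: queue=[C,D,H,E,F,B] q_used=1 → run C
t=8: queue=[D,H,E,F,B,C] q_used=0 → run D
t=9: queue=[D,H,E,F,B,C] q_used=1 → run D
t=10: queue=[H,E,F,B,C] q_used=0 → run H
t=11: queue=[H,E,F,B,C] q_used=1 → run H
t=12: queue=[E,F,B,C,H] q_used=0 → run E
t=13: queue=[E,F,B,C,H] q_used=1 → run E
t=14: queue=[F,B,C,H,E] q_used=0 → run F
t=15: queue=[F,B,C,H,E] q_used=1 → run F
t=16: queue=[B,C,H,E,F] q_used=0 → run B
t=17: queue=[B,C,H,E,F] q_used=1 → run B
t=18: queue=[C,H,E,F] q_used=0 → run C
t=19: queue=[C,H,E,F] q_used=1 → run C
t=20: queue=[H,E,F,C] q_used=0 → run H
t=21: queue=[H,E,F,C] q_used=1 → run H
t=22: queue=[E,F,C] q_used=0 → run E
t=23: queue=[F,C] q_used=0 → run F
t=24: queue=[F,C] q_used=1 → run F
t=25: queue=[C] q_used=0 → run C
t=26: queue=[C] q_used=1 → run C
t=27: queue=[C] q_used=0 → run C
t=28: queue=[C] q_used=1 → run C
t=29: (idle)
t=30: (idle)
t=31: (idle)
t=32: (idle)
t=33: (idle)

context switches = 14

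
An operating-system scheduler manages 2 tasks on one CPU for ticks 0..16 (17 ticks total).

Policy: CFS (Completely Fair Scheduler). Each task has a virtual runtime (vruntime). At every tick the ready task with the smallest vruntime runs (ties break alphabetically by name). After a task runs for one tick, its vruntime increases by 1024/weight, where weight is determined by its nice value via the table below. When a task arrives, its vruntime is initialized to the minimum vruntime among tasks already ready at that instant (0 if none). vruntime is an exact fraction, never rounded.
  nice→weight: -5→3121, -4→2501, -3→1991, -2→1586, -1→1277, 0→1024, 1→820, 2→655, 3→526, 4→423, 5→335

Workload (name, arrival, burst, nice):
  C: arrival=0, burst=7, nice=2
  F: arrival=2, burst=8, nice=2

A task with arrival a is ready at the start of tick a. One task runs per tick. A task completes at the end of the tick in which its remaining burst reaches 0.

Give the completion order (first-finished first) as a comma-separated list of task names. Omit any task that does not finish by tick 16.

t=0: vr[C=0] → run C
t=1: vr[C=1024/655] → run C
t=2: vr[C=2048/655 F=2048/655] → run C
t=3: vr[C=3072/655 F=2048/655] → run F
t=4: vr[C=3072/655 F=3072/655] → run C
t=5: vr[C=4096/655 F=3072/655] → run F
t=6: vr[C=4096/655 F=4096/655] → run C
t=7: vr[C=1024/131 F=4096/655] → run F
t=8: vr[C=1024/131 F=1024/131] → run C
t=9: vr[C=6144/655 F=1024/131] → run F
t=10: vr[C=6144/655 F=6144/655] → run C
t=11: vr[F=6144/655] → run F
t=12: vr[F=7168/655] → run F
t=13: vr[F=8192/655] → run F
t=14: vr[F=9216/655] → run F
t=15: (idle)
t=16: (idle)

completion order = C, F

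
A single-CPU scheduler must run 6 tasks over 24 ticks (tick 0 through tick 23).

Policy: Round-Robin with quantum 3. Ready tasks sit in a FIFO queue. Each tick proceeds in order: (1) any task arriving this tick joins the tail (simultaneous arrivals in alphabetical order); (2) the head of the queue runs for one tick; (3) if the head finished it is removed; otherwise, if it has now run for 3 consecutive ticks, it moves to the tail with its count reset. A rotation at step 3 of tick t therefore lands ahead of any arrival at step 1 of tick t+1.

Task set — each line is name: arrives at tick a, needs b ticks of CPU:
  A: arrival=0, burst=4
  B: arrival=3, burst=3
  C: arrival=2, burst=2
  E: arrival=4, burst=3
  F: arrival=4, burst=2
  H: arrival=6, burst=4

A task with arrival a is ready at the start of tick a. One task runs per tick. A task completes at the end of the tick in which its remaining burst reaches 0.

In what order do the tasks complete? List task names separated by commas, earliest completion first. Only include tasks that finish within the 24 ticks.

completion order = C, A, B, E, F, H

t=0: queue=[A] q_used=0 → run A
t=1: queue=[A] q_used=1 → run A
t=2: queue=[A,C] q_used=2 → run A
t=3: queue=[C,A,B] q_used=0 → run C
t=4: queue=[C,A,B,E,F] q_used=1 → run C
t=5: queue=[A,B,E,F] q_used=0 → run A
t=6: queue=[B,E,F,H] q_used=0 → run B
t=7: queue=[B,E,F,H] q_used=1 → run B
t=8: queue=[B,E,F,H] q_used=2 → run B
t=9: queue=[E,F,H] q_used=0 → run E
t=10: queue=[E,F,H] q_used=1 → run E
t=11: queue=[E,F,H] q_used=2 → run E
t=12: queue=[F,H] q_used=0 → run F
t=13: queue=[F,H] q_used=1 → run F
t=14: queue=[H] q_used=0 → run H
t=15: queue=[H] q_used=1 → run H
t=16: queue=[H] q_used=2 → run H
t=17: queue=[H] q_used=0 → run H
t=18: (idle)
t=19: (idle)
t=20: (idle)
t=21: (idle)
t=22: (idle)
t=23: (idle)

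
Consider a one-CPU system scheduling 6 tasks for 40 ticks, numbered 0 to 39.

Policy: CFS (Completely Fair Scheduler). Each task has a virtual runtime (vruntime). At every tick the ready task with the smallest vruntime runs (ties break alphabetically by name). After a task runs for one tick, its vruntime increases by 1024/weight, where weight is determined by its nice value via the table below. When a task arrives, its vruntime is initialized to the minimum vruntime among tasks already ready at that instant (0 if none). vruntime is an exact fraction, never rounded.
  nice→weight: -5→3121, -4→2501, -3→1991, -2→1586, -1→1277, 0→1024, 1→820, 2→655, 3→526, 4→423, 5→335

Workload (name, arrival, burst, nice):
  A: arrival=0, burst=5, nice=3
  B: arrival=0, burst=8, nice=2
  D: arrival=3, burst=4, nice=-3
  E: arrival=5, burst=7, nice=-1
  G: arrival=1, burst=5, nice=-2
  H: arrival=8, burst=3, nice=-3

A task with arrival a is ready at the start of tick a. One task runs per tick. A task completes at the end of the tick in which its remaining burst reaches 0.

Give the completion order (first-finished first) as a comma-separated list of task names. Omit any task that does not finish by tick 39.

t=0: vr[A=0 B=0] → run A
t=1: vr[A=512/263 B=0 G=0] → run B
t=2: vr[A=512/263 B=1024/655 G=0] → run G
t=3: vr[A=512/263 B=1024/655 D=512/793 G=512/793] → run D
t=4: vr[A=512/263 B=1024/655 D=1831424/1578863 G=512/793] → run G
t=5: vr[A=512/263 B=1024/655 D=1831424/1578863 E=1831424/1578863 G=1024/793] → run D
t=6: vr[A=512/263 B=1024/655 D=2643456/1578863 E=1831424/1578863 G=1024/793] → run E
t=7: vr[A=512/263 B=1024/655 D=2643456/1578863 E=3955484160/2016208051 G=1024/793] → run G
t=8: vr[A=512/263 B=1024/655 D=2643456/1578863 E=3955484160/2016208051 G=1536/793 H=1024/655] → run B
t=9: vr[A=512/263 B=2048/655 D=2643456/1578863 E=3955484160/2016208051 G=1536/793 H=1024/655] → run H
t=10: vr[A=512/263 B=2048/655 D=2643456/1578863 E=3955484160/2016208051 G=1536/793 H=2709504/1304105] → run D
t=11: vr[A=512/263 B=2048/655 D=3455488/1578863 E=3955484160/2016208051 G=1536/793 H=2709504/1304105] → run G
t=12: vr[A=512/263 B=2048/655 D=3455488/1578863 E=3955484160/2016208051 G=2048/793 H=2709504/1304105] → run A
t=13: vr[A=1024/263 B=2048/655 D=3455488/1578863 E=3955484160/2016208051 G=2048/793 H=2709504/1304105] → run E
t=14: vr[A=1024/263 B=2048/655 D=3455488/1578863 E=5572239872/2016208051 G=2048/793 H=2709504/1304105] → run H
t=15: vr[A=1024/263 B=2048/655 D=3455488/1578863 E=5572239872/2016208051 G=2048/793 H=3380224/1304105] → run D
t=16: vr[A=1024/263 B=2048/655 E=5572239872/2016208051 G=2048/793 H=3380224/1304105] → run G
t=17: vr[A=1024/263 B=2048/655 E=5572239872/2016208051 H=3380224/1304105] → run H
t=18: vr[A=1024/263 B=2048/655 E=5572239872/2016208051] → run E
t=19: vr[A=1024/263 B=2048/655 E=7188995584/2016208051] → run B
t=20: vr[A=1024/263 B=3072/655 E=7188995584/2016208051] → run E
t=21: vr[A=1024/263 B=3072/655 E=8805751296/2016208051] → run A
t=22: vr[A=1536/263 B=3072/655 E=8805751296/2016208051] → run E
t=23: vr[A=1536/263 B=3072/655 E=10422507008/2016208051] → run B
t=24: vr[A=1536/263 B=4096/655 E=10422507008/2016208051] → run E
t=25: vr[A=1536/263 B=4096/655 E=12039262720/2016208051] → run A
t=26: vr[A=2048/263 B=4096/655 E=12039262720/2016208051] → run E
t=27: vr[A=2048/263 B=4096/655] → run B
t=28: vr[A=2048/263 B=1024/131] → run A
t=29: vr[B=1024/131] → run B
t=30: vr[B=6144/655] → run B
t=31: vr[B=7168/655] → run B
t=32: (idle)
t=33: (idle)
t=34: (idle)
t=35: (idle)
t=36: (idle)
t=37: (idle)
t=38: (idle)
t=39: (idle)

completion order = D, G, H, E, A, B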